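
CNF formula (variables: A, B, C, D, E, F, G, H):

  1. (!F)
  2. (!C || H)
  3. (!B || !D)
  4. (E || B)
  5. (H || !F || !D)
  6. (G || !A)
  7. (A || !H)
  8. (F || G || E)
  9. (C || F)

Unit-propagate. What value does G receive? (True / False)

Unit clause (!F) sets F = False.
(C || F): since F = False, the clause reduces to (C). C = True.
(H || !C) with C = True leaves only H, so H = True.
From (!H || A) and H = True: A = True.
(!A || G) with A = True leaves only G, so G = True.

True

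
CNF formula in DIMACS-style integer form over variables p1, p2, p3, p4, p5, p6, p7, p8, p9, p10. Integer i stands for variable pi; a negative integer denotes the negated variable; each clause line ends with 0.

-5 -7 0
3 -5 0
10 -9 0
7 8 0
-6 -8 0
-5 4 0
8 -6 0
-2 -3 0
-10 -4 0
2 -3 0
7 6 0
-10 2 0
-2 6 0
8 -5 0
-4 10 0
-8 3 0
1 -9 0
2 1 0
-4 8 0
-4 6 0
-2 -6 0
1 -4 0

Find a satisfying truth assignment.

p1=1  p2=0  p3=0  p4=0  p5=0  p6=0  p7=1  p8=0  p9=0  p10=0

Check each clause:
  1. (!p5 || !p7) — !p5 is true.
  2. (!p5 || p3) — !p5 is true.
  3. (!p9 || p10) — !p9 is true.
  4. (p8 || p7) — p7 is true.
  5. (!p6 || !p8) — !p8 is true.
  6. (p4 || !p5) — !p5 is true.
  7. (p8 || !p6) — !p6 is true.
  8. (!p2 || !p3) — !p3 is true.
  9. (!p4 || !p10) — !p4 is true.
  10. (p2 || !p3) — !p3 is true.
  11. (p6 || p7) — p7 is true.
  12. (p2 || !p10) — !p10 is true.
  13. (p6 || !p2) — !p2 is true.
  14. (p8 || !p5) — !p5 is true.
  15. (!p4 || p10) — !p4 is true.
  16. (!p8 || p3) — !p8 is true.
  17. (!p9 || p1) — p1 is true.
  18. (p2 || p1) — p1 is true.
  19. (!p4 || p8) — !p4 is true.
  20. (p6 || !p4) — !p4 is true.
  21. (!p2 || !p6) — !p6 is true.
  22. (!p4 || p1) — p1 is true.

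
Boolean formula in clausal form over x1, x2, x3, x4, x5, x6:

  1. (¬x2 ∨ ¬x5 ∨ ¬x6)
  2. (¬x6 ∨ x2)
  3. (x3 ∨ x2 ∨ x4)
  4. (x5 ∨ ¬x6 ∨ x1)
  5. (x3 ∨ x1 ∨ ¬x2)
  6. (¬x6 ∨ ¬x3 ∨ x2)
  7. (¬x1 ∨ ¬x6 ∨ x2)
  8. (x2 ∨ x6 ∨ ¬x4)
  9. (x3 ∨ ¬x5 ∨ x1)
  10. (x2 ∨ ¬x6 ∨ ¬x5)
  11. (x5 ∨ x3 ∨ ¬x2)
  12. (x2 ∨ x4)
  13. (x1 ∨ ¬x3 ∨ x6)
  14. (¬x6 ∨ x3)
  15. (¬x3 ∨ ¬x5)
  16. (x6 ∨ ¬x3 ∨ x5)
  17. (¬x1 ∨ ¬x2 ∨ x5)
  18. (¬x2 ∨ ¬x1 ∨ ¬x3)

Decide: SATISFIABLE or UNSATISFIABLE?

SATISFIABLE

Branch on x1: take x1 = True.
Set x2 = True and propagate.
  then x5 is forced to True.
  then x6 is forced to False.
  then x3 is forced to False.
x4 is now unconstrained; take x4 = True.
So x1=True, x2=True, x3=False, x4=True, x5=True, x6=False is a satisfying assignment.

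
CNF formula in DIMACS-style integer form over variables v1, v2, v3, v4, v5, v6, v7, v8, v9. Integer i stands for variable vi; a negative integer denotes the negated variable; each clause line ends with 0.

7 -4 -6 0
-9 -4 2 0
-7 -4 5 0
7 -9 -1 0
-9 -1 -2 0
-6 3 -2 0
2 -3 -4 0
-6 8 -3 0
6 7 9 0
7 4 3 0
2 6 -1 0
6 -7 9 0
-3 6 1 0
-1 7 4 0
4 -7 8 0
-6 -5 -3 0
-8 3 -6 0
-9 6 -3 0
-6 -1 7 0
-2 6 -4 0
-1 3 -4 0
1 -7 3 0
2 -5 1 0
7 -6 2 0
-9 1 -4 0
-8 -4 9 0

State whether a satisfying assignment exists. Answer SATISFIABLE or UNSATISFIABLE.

SATISFIABLE

Branch on v1: take v1 = True.
For the remaining variables, v2 = False, v3 = True, v4 = False, v5 = False, v6 = True, v7 = True, v8 = True, v9 = False works.
Every clause has at least one true literal under this assignment.
So v1=True, v2=False, v3=True, v4=False, v5=False, v6=True, v7=True, v8=True, v9=False is a satisfying assignment.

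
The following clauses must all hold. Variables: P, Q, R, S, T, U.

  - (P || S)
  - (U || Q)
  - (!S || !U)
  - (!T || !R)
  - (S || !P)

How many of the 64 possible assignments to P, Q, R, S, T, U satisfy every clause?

6

The models are:
  P=0 Q=1 R=0 S=1 T=0 U=0
  P=0 Q=1 R=0 S=1 T=1 U=0
  P=0 Q=1 R=1 S=1 T=0 U=0
  P=1 Q=1 R=0 S=1 T=0 U=0
  P=1 Q=1 R=0 S=1 T=1 U=0
  P=1 Q=1 R=1 S=1 T=0 U=0
That's 6 in total.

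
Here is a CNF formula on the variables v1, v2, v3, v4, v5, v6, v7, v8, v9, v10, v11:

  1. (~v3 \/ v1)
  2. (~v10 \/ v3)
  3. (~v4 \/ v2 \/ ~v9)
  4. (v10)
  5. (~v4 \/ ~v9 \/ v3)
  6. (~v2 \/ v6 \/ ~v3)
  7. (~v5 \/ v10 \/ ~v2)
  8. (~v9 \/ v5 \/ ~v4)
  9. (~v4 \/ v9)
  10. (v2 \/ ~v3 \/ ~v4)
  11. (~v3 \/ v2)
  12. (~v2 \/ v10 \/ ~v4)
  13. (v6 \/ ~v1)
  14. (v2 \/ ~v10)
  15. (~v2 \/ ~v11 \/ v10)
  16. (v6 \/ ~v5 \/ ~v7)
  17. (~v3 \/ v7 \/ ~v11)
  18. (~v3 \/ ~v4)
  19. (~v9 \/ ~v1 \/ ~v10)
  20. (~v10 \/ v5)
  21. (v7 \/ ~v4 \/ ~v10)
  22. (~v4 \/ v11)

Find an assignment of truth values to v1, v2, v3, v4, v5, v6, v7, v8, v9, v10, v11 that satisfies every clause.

v1=True, v2=True, v3=True, v4=False, v5=True, v6=True, v7=True, v8=True, v9=False, v10=True, v11=False

(v10) is a unit clause, so v10 = True.
The clause (v3) is unit: v3 must be True.
Unit propagation: (v1) forces v1 = True.
The clause (v2) is unit: v2 must be True.
(v6) is a unit clause, so v6 = True.
Unit propagation: (~v4) forces v4 = False.
The clause (~v9) is unit: v9 must be False.
The clause (v5) is unit: v5 must be True.
v7 occurs only positively in the remaining clauses — set v7 = True.
Pure literal: v11 appears only negated; assign v11 = False.
v8 is now unconstrained; take v8 = True.
Check each clause:
  1. (v1 \/ ~v3) — v1 is true.
  2. (v3 \/ ~v10) — v3 is true.
  3. (~v9 \/ ~v4 \/ v2) — v2 is true.
  4. (v10) — v10 is true.
  5. (~v4 \/ v3 \/ ~v9) — v3 is true.
  6. (~v2 \/ ~v3 \/ v6) — v6 is true.
  7. (~v5 \/ v10 \/ ~v2) — v10 is true.
  8. (~v4 \/ v5 \/ ~v9) — ~v4 is true.
  9. (v9 \/ ~v4) — ~v4 is true.
  10. (~v3 \/ v2 \/ ~v4) — v2 is true.
  11. (~v3 \/ v2) — v2 is true.
  12. (~v2 \/ v10 \/ ~v4) — v10 is true.
  13. (~v1 \/ v6) — v6 is true.
  14. (v2 \/ ~v10) — v2 is true.
  15. (~v2 \/ v10 \/ ~v11) — v10 is true.
  16. (~v7 \/ v6 \/ ~v5) — v6 is true.
  17. (~v11 \/ v7 \/ ~v3) — ~v11 is true.
  18. (~v4 \/ ~v3) — ~v4 is true.
  19. (~v10 \/ ~v1 \/ ~v9) — ~v9 is true.
  20. (~v10 \/ v5) — v5 is true.
  21. (v7 \/ ~v10 \/ ~v4) — ~v4 is true.
  22. (v11 \/ ~v4) — ~v4 is true.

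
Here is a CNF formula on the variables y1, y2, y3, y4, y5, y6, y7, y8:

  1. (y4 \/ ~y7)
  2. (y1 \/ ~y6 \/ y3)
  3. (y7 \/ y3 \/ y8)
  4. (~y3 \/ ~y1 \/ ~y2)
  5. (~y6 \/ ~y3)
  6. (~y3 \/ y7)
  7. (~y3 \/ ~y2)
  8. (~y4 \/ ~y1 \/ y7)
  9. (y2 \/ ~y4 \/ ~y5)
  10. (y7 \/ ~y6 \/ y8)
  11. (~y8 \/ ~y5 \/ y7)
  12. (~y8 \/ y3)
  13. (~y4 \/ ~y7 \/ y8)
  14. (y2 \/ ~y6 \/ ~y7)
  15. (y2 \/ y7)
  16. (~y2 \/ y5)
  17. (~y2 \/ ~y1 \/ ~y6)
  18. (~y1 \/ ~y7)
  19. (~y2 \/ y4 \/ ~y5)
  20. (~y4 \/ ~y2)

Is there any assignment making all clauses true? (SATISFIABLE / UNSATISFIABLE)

SATISFIABLE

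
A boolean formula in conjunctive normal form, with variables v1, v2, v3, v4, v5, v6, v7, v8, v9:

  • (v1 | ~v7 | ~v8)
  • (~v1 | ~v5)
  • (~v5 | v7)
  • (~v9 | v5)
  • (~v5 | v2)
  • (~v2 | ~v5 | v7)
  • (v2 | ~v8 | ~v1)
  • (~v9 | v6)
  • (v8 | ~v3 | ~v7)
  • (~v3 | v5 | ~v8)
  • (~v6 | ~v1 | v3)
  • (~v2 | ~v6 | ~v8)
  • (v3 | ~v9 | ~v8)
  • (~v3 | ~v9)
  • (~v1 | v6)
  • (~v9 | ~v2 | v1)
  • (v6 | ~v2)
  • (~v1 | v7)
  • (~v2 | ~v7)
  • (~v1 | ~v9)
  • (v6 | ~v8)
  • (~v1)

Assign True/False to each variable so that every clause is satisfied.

v1 = 0, v2 = 0, v3 = 0, v4 = 1, v5 = 0, v6 = 1, v7 = 0, v8 = 1, v9 = 0

Unit propagation: (~v1) forces v1 = False.
v9 occurs only negated in the remaining clauses — set v9 = False.
Set v2 = False and propagate.
  then v5 is forced to False.
Branch on v3: take v3 = False.
The remaining clauses are satisfied by v4 = True, v6 = True, v7 = False, v8 = True.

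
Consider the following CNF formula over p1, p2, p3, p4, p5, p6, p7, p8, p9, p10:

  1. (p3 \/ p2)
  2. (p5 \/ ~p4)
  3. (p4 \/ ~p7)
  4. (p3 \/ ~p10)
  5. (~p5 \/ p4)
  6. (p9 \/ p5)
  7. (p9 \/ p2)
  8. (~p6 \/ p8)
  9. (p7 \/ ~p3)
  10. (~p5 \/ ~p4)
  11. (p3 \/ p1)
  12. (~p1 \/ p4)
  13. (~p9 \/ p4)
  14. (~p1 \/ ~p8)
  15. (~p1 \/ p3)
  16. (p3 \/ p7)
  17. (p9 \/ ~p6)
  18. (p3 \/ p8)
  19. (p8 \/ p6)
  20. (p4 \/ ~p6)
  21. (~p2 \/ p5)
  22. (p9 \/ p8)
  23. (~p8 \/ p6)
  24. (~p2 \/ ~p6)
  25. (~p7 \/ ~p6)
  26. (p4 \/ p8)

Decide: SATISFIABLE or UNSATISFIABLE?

p4 = True:
  propagation gives p5=True; an empty clause results — contradiction.
p4 = False:
  propagation gives p7=False, p5=False, p9=True; an empty clause results — contradiction.
Every branch closes, so no satisfying assignment exists.

UNSATISFIABLE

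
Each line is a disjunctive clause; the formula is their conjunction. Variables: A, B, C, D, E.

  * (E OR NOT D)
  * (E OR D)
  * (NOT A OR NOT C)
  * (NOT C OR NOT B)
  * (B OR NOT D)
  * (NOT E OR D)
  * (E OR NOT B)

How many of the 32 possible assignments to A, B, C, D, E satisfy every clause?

2

The models are:
  A=0 B=1 C=0 D=1 E=1
  A=1 B=1 C=0 D=1 E=1
That's 2 in total.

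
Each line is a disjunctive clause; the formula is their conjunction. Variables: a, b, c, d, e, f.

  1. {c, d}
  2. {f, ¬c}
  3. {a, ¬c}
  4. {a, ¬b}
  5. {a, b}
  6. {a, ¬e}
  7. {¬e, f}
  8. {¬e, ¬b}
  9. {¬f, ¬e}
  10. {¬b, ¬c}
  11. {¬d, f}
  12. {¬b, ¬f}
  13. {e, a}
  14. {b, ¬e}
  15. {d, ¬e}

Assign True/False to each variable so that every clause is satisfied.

a=True  b=False  c=True  d=False  e=False  f=True

Check each clause:
  1. {d, c} — c is true.
  2. {¬c, f} — f is true.
  3. {¬c, a} — a is true.
  4. {a, ¬b} — a is true.
  5. {b, a} — a is true.
  6. {a, ¬e} — a is true.
  7. {¬e, f} — ¬e is true.
  8. {¬b, ¬e} — ¬e is true.
  9. {¬f, ¬e} — ¬e is true.
  10. {¬b, ¬c} — ¬b is true.
  11. {¬d, f} — ¬d is true.
  12. {¬b, ¬f} — ¬b is true.
  13. {e, a} — a is true.
  14. {¬e, b} — ¬e is true.
  15. {¬e, d} — ¬e is true.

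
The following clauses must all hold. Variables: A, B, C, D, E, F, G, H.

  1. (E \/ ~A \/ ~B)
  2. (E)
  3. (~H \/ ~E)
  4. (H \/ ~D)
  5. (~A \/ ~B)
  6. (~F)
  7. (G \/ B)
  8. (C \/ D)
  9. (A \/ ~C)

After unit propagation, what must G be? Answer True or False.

Unit clause (E) sets E = True.
(~H \/ ~E) with E = True leaves only ~H, so H = False.
In (~D \/ H), H is now false; ~D must hold, so D = False.
Unit clause (~F) sets F = False.
(C \/ D) with D = False leaves only C, so C = True.
In (~C \/ A), ~C is now false; A must hold, so A = True.
In (~A \/ ~B), ~A is now false; ~B must hold, so B = False.
From (G \/ B) and B = False: G = True.

True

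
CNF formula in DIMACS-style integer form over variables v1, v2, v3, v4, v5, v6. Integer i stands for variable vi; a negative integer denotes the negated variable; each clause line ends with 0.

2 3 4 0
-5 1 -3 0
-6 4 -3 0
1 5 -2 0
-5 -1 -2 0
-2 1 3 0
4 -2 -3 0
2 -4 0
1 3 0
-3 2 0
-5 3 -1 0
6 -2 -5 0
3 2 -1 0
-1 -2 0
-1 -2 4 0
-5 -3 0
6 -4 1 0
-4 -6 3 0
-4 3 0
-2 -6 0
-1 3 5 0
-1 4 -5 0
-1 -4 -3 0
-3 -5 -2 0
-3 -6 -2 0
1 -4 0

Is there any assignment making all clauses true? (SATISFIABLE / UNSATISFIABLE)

v3 = True:
  propagation gives v2=True, v4=True, v1=False; an empty clause results — contradiction.
v3 = False:
  propagation gives v1=True, v5=False; an empty clause results — contradiction.
Every branch closes, so no satisfying assignment exists.

UNSATISFIABLE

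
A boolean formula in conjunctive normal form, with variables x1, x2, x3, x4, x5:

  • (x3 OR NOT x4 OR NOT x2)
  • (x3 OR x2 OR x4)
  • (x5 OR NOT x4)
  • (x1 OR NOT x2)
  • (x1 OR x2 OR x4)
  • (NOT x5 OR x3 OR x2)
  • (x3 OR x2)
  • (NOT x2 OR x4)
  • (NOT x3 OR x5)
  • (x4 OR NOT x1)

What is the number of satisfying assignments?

The models are:
  x1=0 x2=0 x3=1 x4=1 x5=1
  x1=1 x2=0 x3=1 x4=1 x5=1
  x1=1 x2=1 x3=1 x4=1 x5=1
Count: 3.

3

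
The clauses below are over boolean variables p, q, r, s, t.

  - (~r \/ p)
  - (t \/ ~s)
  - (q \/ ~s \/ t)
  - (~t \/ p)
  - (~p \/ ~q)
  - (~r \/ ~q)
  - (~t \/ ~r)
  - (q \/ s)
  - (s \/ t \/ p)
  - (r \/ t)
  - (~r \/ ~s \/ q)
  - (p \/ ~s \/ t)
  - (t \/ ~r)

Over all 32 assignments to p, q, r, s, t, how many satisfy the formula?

The models are:
  p=T q=F r=F s=T t=T
Count: 1.

1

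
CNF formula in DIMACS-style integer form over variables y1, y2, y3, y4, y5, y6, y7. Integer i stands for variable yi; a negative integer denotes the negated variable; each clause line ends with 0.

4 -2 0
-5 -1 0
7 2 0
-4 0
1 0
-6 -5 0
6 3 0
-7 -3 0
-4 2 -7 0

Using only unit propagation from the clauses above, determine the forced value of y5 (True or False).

False

(~y4) stands alone — y4 = False.
(~y2 | y4) with y4 = False leaves only ~y2, so y2 = False.
(y7 | y2) with y2 = False leaves only y7, so y7 = True.
(y1) stands alone — y1 = True.
In (~y1 | ~y5), ~y1 is now false; ~y5 must hold, so y5 = False.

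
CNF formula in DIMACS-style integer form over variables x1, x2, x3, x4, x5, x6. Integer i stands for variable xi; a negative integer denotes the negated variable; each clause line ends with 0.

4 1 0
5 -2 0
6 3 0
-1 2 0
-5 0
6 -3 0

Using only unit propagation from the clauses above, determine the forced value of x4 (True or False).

Unit clause (NOT x5) sets x5 = False.
(x5 OR NOT x2): since x5 = False, the clause reduces to (NOT x2). x2 = False.
In (x2 OR NOT x1), x2 is now false; NOT x1 must hold, so x1 = False.
(x4 OR x1) with x1 = False leaves only x4, so x4 = True.

True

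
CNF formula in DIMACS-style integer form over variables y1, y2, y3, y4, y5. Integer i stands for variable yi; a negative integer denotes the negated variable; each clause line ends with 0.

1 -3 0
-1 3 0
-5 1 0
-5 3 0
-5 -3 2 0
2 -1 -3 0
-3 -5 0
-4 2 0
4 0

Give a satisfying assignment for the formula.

y1 = 1  y2 = 1  y3 = 1  y4 = 1  y5 = 0

Unit propagation: (y4) forces y4 = True.
(y2) is a unit clause, so y2 = True.
y5 occurs only negated in the remaining clauses — set y5 = False.
Try y1 = True.
  then y3 is forced to True.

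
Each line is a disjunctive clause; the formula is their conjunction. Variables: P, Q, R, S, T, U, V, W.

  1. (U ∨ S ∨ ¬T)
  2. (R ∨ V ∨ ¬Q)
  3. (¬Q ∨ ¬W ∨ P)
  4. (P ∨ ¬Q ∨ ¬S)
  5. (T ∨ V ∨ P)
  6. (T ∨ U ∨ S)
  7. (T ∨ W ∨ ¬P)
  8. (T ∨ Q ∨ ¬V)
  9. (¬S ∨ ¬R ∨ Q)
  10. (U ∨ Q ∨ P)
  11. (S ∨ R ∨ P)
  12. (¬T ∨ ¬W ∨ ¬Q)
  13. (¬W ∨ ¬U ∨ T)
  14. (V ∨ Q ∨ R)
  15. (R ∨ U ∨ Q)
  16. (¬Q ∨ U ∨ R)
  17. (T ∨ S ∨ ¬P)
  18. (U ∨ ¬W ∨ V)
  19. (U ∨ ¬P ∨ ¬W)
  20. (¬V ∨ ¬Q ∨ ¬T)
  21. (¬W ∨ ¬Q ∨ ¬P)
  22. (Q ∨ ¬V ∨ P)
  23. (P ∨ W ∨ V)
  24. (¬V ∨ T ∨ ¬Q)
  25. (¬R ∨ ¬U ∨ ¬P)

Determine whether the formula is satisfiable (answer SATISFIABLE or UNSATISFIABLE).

SATISFIABLE

Branch on P: take P = True.
Set Q = False and propagate.
The remaining clauses are satisfied by R = False, S = True, T = True, U = True, V = True, W = True.
Every clause has at least one true literal under this assignment.
So P = T  Q = F  R = F  S = T  T = T  U = T  V = T  W = T is a satisfying assignment.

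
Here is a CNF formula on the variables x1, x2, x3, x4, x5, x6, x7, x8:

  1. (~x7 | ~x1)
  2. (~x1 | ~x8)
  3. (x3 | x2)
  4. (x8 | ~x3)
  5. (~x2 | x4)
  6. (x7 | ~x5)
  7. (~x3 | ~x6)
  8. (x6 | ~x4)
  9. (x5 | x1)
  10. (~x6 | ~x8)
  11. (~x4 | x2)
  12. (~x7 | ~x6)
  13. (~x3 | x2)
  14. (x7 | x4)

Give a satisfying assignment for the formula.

x1=1, x2=1, x3=0, x4=1, x5=0, x6=1, x7=0, x8=0

Branch on x1: take x1 = True.
  then x7 is forced to False.
  then x8 is forced to False.
  then x3 is forced to False.
  then x2 is forced to True.
  then x4 is forced to True.
  then x5 is forced to False.
  then x6 is forced to True.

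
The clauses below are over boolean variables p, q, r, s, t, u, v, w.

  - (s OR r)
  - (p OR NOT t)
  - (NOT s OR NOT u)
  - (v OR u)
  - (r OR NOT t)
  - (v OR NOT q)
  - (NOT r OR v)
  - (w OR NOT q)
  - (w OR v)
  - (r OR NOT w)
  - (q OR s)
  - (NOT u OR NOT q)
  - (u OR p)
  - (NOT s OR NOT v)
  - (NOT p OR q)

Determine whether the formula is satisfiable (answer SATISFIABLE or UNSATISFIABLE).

SATISFIABLE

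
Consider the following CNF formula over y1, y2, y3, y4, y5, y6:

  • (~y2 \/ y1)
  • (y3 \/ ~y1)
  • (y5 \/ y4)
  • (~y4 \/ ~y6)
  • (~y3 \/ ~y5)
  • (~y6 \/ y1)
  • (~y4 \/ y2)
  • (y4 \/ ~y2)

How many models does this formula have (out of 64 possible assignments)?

2

Satisfying assignments:
  y1=F y2=F y3=F y4=F y5=T y6=F
  y1=T y2=T y3=T y4=T y5=F y6=F
That's 2 in total.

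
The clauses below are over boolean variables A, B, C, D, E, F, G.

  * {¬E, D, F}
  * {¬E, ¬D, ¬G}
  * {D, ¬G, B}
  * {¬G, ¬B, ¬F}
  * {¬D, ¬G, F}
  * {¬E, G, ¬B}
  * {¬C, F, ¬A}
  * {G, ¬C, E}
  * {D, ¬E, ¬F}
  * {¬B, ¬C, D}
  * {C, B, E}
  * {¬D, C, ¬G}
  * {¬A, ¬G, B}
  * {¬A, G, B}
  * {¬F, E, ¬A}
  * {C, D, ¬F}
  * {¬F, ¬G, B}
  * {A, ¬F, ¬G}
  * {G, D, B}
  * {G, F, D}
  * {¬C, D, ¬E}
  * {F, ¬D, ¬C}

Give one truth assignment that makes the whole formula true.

A=False, B=True, C=False, D=False, E=False, F=False, G=True

Check each clause:
  1. {¬E, F, D} — ¬E is true.
  2. {¬E, ¬D, ¬G} — ¬E is true.
  3. {¬G, B, D} — B is true.
  4. {¬B, ¬G, ¬F} — ¬F is true.
  5. {F, ¬G, ¬D} — ¬D is true.
  6. {¬B, G, ¬E} — ¬E is true.
  7. {¬C, F, ¬A} — ¬C is true.
  8. {E, G, ¬C} — ¬C is true.
  9. {D, ¬E, ¬F} — ¬F is true.
  10. {D, ¬B, ¬C} — ¬C is true.
  11. {E, C, B} — B is true.
  12. {C, ¬G, ¬D} — ¬D is true.
  13. {¬A, ¬G, B} — B is true.
  14. {¬A, G, B} — B is true.
  15. {¬A, ¬F, E} — ¬F is true.
  16. {C, D, ¬F} — ¬F is true.
  17. {¬F, ¬G, B} — ¬F is true.
  18. {¬F, ¬G, A} — ¬F is true.
  19. {B, G, D} — B is true.
  20. {G, D, F} — G is true.
  21. {¬E, D, ¬C} — ¬E is true.
  22. {F, ¬C, ¬D} — ¬D is true.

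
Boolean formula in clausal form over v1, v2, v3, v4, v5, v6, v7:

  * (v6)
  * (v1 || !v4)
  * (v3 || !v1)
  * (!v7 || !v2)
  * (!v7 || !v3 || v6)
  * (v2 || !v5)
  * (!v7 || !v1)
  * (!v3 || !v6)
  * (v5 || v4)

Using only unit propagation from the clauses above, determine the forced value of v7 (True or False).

False

Unit clause (v6) sets v6 = True.
(!v3 || !v6): since v6 = True, the clause reduces to (!v3). v3 = False.
(!v1 || v3): since v3 = False, the clause reduces to (!v1). v1 = False.
(v1 || !v4) with v1 = False leaves only !v4, so v4 = False.
In (v4 || v5), v4 is now false; v5 must hold, so v5 = True.
(v2 || !v5): since v5 = True, the clause reduces to (v2). v2 = True.
(!v2 || !v7): since v2 = True, the clause reduces to (!v7). v7 = False.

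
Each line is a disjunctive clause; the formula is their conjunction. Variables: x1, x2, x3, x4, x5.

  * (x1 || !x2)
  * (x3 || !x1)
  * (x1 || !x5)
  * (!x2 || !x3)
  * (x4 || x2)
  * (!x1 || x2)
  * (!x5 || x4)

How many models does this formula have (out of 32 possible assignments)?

2

The models are:
  x1=F x2=F x3=F x4=T x5=F
  x1=F x2=F x3=T x4=T x5=F
Count: 2.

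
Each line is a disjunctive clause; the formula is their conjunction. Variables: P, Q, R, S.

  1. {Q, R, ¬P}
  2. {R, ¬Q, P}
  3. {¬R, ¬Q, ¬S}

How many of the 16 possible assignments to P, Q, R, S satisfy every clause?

10

Case analysis on Q and R:
  Q=1, R=1: remaining (P,S) ∈ {(0,0); (1,0)} — 2.
  Q=1, R=0: remaining (P,S) ∈ {(1,0); (1,1)} — 2.
  Q=0, R=1: remaining (P,S) ∈ {(0,0); (0,1); (1,0); (1,1)} — 4.
  Q=0, R=0: remaining (P,S) ∈ {(0,0); (0,1)} — 2.
Total: 2 + 2 + 4 + 2 = 10.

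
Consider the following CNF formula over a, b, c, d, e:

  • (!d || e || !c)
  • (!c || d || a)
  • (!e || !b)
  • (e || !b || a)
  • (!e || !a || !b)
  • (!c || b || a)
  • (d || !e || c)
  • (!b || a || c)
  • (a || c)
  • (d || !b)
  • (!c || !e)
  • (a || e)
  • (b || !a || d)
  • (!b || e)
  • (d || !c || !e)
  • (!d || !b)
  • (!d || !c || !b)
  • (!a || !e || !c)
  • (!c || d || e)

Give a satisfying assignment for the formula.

a=T, b=F, c=F, d=T, e=F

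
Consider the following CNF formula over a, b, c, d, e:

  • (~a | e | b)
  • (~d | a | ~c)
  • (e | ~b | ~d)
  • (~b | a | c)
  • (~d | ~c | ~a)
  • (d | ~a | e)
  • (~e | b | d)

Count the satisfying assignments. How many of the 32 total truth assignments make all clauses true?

Split on a, then d.
  a=T, d=T: remaining (b,c,e) ∈ {(F,F,T); (T,F,T)} — 2.
  a=T, d=F: remaining (b,c,e) ∈ {(T,F,T); (T,T,T)} — 2.
  a=F, d=T: remaining (b,c,e) ∈ {(F,F,F); (F,F,T)} — 2.
  a=F, d=F: remaining (b,c,e) ∈ {(F,F,F); (F,T,F); (T,T,F); (T,T,T)} — 4.
Total: 2 + 2 + 2 + 4 = 10.

10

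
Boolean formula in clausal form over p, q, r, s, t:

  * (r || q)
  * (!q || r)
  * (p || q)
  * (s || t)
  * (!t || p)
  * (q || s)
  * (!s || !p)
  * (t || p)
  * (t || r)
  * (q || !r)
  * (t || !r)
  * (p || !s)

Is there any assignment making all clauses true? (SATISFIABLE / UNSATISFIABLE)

Branch on p: take p = True.
  then s is forced to False.
  then t is forced to True.
  then q is forced to True.
  then r is forced to True.
Every clause has at least one true literal under this assignment.
So p=True, q=True, r=True, s=False, t=True is a satisfying assignment.

SATISFIABLE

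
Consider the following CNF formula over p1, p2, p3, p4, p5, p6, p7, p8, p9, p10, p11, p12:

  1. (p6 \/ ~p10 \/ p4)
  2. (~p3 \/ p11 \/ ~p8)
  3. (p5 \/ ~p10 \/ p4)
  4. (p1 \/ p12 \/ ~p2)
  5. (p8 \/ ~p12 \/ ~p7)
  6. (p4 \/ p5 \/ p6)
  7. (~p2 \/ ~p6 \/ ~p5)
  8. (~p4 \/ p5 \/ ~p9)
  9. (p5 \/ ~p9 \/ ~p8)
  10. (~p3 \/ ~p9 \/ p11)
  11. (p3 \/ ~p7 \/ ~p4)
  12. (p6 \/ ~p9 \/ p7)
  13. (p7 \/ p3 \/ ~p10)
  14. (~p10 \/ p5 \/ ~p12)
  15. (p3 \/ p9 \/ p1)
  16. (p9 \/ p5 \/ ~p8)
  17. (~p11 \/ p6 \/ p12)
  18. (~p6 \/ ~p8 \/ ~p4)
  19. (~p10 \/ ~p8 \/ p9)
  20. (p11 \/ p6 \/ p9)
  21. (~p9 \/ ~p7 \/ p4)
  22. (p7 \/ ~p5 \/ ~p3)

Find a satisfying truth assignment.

p1=T  p2=F  p3=F  p4=F  p5=F  p6=T  p7=F  p8=F  p9=T  p10=F  p11=F  p12=T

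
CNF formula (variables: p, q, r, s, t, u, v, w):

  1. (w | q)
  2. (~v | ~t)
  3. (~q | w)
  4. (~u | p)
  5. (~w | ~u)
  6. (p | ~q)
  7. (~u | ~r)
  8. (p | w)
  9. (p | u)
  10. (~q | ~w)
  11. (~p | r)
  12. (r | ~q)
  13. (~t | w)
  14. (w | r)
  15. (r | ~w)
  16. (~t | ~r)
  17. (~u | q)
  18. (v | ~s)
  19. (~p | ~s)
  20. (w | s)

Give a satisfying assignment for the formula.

t occurs only negated in the remaining clauses — set t = False.
Set p = True and propagate.
  then r is forced to True.
  then u is forced to False.
  then s is forced to False.
  then w is forced to True.
  then q is forced to False.
v is now unconstrained; take v = False.
Every clause has at least one true literal under this assignment.

p=T, q=F, r=T, s=F, t=F, u=F, v=F, w=T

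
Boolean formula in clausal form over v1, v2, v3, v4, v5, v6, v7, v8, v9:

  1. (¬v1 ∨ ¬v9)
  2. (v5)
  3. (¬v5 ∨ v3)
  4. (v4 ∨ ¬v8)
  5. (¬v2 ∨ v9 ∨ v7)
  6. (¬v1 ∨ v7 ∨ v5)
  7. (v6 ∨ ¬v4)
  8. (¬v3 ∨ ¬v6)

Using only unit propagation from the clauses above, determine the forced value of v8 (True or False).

(v5) stands alone — v5 = True.
From (¬v5 ∨ v3) and v5 = True: v3 = True.
(¬v3 ∨ ¬v6) with v3 = True leaves only ¬v6, so v6 = False.
In (¬v4 ∨ v6), v6 is now false; ¬v4 must hold, so v4 = False.
(v4 ∨ ¬v8) with v4 = False leaves only ¬v8, so v8 = False.

False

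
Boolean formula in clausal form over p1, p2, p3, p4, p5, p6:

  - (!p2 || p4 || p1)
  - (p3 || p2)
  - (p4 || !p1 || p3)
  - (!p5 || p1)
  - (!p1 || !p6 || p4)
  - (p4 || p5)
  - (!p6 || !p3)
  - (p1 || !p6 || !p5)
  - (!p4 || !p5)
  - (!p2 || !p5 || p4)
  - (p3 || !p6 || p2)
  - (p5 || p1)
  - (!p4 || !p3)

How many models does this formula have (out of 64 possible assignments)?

3

The models are:
  p1=T p2=F p3=T p4=F p5=T p6=F
  p1=T p2=T p3=F p4=T p5=F p6=F
  p1=T p2=T p3=F p4=T p5=F p6=T
Count: 3.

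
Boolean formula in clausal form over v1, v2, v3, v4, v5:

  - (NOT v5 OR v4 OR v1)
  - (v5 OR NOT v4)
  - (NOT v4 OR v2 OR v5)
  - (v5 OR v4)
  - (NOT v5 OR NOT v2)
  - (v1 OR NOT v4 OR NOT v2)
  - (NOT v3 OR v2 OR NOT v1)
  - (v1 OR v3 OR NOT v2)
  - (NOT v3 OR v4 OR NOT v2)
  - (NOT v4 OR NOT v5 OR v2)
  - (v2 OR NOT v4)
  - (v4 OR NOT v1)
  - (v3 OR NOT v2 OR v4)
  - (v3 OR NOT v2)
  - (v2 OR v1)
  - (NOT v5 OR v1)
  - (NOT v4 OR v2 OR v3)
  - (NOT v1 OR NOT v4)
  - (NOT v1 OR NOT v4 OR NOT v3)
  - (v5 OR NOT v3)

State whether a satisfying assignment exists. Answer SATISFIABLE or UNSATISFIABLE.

UNSATISFIABLE

v4 = True:
  propagation gives v5=True, v2=False; an empty clause results — contradiction.
v4 = False:
  propagation gives v5=True, v1=True; an empty clause results — contradiction.
Every branch closes, so no satisfying assignment exists.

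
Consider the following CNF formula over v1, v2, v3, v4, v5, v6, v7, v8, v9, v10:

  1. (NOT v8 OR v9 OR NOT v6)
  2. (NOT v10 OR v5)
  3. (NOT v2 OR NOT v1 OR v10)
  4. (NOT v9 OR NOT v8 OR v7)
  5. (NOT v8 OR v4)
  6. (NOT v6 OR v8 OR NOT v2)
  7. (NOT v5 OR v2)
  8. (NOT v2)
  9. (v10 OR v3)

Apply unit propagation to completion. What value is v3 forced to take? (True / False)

True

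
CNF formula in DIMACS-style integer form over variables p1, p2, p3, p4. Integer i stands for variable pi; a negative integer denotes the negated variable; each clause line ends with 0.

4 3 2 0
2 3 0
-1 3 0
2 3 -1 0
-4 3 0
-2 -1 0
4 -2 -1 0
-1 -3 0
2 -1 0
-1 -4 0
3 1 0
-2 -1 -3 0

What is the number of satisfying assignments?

Satisfying assignments:
  p1=F p2=F p3=T p4=F
  p1=F p2=F p3=T p4=T
  p1=F p2=T p3=T p4=F
  p1=F p2=T p3=T p4=T
That's 4 in total.

4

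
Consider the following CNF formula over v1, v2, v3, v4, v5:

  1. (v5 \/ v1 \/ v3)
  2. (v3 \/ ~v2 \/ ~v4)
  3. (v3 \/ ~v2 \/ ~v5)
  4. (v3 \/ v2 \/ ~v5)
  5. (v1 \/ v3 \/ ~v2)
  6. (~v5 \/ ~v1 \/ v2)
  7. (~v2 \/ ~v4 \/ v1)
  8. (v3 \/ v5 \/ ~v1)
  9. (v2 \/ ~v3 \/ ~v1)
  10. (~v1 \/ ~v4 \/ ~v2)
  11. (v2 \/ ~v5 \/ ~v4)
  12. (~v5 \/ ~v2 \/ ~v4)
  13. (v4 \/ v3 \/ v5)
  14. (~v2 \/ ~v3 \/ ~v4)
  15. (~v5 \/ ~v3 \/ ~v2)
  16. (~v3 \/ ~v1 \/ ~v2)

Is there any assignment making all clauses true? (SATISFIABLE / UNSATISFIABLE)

Branch on v1: take v1 = False.
Set v2 = True and propagate.
  then v3 is forced to True.
  then v4 is forced to False.
  then v5 is forced to False.
So v1 = False, v2 = True, v3 = True, v4 = False, v5 = False is a satisfying assignment.

SATISFIABLE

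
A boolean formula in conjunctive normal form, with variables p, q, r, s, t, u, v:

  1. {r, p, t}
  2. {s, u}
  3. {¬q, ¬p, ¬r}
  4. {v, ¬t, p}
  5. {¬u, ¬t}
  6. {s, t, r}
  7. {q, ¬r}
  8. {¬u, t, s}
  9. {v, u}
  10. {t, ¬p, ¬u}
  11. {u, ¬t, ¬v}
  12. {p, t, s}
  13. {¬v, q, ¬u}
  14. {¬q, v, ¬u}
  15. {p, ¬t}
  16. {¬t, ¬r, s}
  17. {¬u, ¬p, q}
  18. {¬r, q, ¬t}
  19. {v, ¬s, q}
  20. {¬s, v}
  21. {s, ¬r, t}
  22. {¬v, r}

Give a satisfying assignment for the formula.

Try p = False.
  then t is forced to False.
  then r is forced to True.
  then q is forced to True.
  then s is forced to True.
  then v is forced to True.
u is now unconstrained; take u = True.

p = F  q = T  r = T  s = T  t = F  u = T  v = T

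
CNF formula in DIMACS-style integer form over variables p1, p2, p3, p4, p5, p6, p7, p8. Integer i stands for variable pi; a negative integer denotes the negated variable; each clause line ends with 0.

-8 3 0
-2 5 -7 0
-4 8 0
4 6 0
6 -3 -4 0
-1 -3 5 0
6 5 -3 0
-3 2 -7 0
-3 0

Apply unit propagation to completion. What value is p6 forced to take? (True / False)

(¬p3) stands alone — p3 = False.
From (¬p8 ∨ p3) and p3 = False: p8 = False.
In (¬p4 ∨ p8), p8 is now false; ¬p4 must hold, so p4 = False.
From (p6 ∨ p4) and p4 = False: p6 = True.

True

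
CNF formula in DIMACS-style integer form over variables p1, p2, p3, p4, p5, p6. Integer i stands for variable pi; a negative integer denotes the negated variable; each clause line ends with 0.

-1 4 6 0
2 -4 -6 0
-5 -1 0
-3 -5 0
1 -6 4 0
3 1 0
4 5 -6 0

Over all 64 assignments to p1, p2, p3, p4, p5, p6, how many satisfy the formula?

11

Case analysis on p1 and p4:
  p1=1, p4=1: p3 free; 3 ways for (p2,p5,p6) × 2^1 = 6.
  p1=1, p4=0: a clause becomes empty — 0.
  p1=0, p4=1: remaining (p2,p3,p5,p6) ∈ {(0,1,0,0); (1,1,0,0); (1,1,0,1)} — 3.
  p1=0, p4=0: remaining (p2,p3,p5,p6) ∈ {(0,1,0,0); (1,1,0,0)} — 2.
Total: 6 + 0 + 3 + 2 = 11.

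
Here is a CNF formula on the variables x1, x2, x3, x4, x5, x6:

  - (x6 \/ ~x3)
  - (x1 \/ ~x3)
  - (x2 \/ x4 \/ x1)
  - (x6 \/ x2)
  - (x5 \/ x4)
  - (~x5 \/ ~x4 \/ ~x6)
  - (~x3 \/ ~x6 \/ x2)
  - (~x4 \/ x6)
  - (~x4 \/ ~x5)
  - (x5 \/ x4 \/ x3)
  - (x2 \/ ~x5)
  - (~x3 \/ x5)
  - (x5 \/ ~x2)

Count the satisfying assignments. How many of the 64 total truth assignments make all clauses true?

Satisfying assignments:
  x1=0 x2=0 x3=0 x4=1 x5=0 x6=1
  x1=0 x2=1 x3=0 x4=0 x5=1 x6=0
  x1=0 x2=1 x3=0 x4=0 x5=1 x6=1
  x1=1 x2=0 x3=0 x4=1 x5=0 x6=1
  x1=1 x2=1 x3=0 x4=0 x5=1 x6=0
  x1=1 x2=1 x3=0 x4=0 x5=1 x6=1
  x1=1 x2=1 x3=1 x4=0 x5=1 x6=1
That's 7 in total.

7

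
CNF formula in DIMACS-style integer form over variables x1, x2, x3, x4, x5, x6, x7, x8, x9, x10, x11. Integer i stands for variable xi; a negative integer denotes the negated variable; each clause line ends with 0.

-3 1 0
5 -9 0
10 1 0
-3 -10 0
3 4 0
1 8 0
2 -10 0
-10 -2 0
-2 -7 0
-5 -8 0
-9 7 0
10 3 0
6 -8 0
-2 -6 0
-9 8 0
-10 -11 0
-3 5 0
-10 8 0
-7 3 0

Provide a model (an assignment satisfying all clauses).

x1 = True, x2 = False, x3 = True, x4 = True, x5 = True, x6 = True, x7 = False, x8 = False, x9 = False, x10 = False, x11 = True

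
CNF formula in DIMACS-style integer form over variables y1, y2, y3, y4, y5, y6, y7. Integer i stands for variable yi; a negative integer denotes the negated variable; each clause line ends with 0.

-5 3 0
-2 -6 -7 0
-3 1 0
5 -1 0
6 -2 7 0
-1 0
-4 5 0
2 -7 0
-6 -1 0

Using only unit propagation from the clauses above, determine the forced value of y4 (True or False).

(~y1) stands alone — y1 = False.
(y1 | ~y3): since y1 = False, the clause reduces to (~y3). y3 = False.
In (y3 | ~y5), y3 is now false; ~y5 must hold, so y5 = False.
From (~y4 | y5) and y5 = False: y4 = False.

False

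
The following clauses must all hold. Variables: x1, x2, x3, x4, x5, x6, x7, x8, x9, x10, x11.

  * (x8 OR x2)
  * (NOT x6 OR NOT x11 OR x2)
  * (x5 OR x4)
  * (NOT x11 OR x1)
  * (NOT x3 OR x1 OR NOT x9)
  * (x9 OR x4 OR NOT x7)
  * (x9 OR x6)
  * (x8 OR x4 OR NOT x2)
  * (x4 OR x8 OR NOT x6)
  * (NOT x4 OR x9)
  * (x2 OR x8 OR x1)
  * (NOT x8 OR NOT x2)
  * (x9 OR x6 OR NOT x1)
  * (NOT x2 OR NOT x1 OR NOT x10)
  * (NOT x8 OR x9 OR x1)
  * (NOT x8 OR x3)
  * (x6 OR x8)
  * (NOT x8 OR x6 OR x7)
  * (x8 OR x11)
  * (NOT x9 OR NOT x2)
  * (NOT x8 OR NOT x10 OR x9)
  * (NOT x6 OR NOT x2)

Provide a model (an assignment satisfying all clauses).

x10 occurs only negated in the remaining clauses — set x10 = False.
Set x1 = True and propagate.
For the remaining variables, x2 = False, x3 = True, x4 = True, x5 = False, x6 = True, x7 = True, x8 = True, x9 = True, x11 = False works.
Every clause has at least one true literal under this assignment.

x1 = 1  x2 = 0  x3 = 1  x4 = 1  x5 = 0  x6 = 1  x7 = 1  x8 = 1  x9 = 1  x10 = 0  x11 = 0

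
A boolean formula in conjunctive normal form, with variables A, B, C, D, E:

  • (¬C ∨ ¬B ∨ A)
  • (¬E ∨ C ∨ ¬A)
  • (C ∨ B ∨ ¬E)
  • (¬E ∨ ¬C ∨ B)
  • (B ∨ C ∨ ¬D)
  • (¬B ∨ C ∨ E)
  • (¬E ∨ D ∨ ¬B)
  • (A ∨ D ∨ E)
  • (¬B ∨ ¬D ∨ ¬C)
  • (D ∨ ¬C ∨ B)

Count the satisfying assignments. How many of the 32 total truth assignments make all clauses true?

5

Satisfying assignments:
  A=0 B=0 C=1 D=1 E=0
  A=0 B=1 C=0 D=1 E=1
  A=1 B=0 C=0 D=0 E=0
  A=1 B=0 C=1 D=1 E=0
  A=1 B=1 C=1 D=0 E=0
Count: 5.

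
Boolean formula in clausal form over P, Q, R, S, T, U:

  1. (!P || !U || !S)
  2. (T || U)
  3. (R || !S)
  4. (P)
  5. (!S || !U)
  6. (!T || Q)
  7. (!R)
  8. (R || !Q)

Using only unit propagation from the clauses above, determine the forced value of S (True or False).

False

(P) stands alone — P = True.
(!R) is a unit clause: R = False.
(!S || R): since R = False, the clause reduces to (!S). S = False.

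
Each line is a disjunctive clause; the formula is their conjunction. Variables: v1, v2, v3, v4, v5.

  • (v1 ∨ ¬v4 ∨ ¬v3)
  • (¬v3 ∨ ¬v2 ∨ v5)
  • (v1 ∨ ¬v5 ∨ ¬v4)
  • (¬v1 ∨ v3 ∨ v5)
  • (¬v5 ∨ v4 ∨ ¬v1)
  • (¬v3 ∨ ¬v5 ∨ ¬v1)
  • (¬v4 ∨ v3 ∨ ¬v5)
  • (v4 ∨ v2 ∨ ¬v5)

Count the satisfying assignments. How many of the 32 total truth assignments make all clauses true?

9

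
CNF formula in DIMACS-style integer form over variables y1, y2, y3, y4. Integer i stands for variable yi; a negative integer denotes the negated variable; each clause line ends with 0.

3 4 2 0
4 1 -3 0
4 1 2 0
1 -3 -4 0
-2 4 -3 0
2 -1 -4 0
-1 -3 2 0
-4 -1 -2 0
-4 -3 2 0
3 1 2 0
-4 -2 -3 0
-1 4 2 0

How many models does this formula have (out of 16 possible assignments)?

Satisfying assignments:
  y1=F y2=T y3=F y4=F
  y1=F y2=T y3=F y4=T
  y1=T y2=T y3=F y4=F
That's 3 in total.

3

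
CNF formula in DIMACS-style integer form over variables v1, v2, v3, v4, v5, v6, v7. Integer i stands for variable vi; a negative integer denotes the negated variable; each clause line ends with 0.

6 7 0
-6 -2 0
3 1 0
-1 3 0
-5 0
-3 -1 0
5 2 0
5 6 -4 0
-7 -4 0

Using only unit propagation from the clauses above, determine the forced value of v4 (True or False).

False

(~v5) is a unit clause: v5 = False.
(v2 | v5): since v5 = False, the clause reduces to (v2). v2 = True.
From (~v2 | ~v6) and v2 = True: v6 = False.
(v7 | v6): since v6 = False, the clause reduces to (v7). v7 = True.
In (v6 | ~v4 | v5), v5, v6 are now false; ~v4 must hold, so v4 = False.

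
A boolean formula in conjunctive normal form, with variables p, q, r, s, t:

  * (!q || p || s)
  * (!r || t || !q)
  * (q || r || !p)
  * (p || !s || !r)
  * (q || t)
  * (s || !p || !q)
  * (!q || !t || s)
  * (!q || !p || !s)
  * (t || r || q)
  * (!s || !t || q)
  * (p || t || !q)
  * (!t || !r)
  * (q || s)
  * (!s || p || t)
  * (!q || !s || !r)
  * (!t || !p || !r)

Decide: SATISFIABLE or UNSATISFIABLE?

Try p = False.
Set q = True and propagate.
  then s is forced to True.
  then r is forced to False.
  then t is forced to True.
So p = F, q = T, r = F, s = T, t = T is a satisfying assignment.

SATISFIABLE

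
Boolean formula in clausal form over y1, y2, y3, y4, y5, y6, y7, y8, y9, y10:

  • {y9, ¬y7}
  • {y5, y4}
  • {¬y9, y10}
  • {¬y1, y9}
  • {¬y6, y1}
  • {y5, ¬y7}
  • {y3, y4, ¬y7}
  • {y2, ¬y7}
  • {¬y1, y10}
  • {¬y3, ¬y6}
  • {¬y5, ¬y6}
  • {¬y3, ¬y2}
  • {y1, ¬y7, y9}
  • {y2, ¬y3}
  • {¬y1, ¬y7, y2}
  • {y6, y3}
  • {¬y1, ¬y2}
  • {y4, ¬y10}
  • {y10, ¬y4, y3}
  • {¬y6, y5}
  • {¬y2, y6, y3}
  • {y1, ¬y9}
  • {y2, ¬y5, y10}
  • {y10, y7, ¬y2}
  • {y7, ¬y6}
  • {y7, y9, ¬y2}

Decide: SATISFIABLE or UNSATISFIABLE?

UNSATISFIABLE

y2 = True:
  propagation gives y3=False, y6=True, y1=True; an empty clause results — contradiction.
y2 = False:
  propagation gives y7=False, y3=False, y6=True; an empty clause results — contradiction.
Every branch closes, so no satisfying assignment exists.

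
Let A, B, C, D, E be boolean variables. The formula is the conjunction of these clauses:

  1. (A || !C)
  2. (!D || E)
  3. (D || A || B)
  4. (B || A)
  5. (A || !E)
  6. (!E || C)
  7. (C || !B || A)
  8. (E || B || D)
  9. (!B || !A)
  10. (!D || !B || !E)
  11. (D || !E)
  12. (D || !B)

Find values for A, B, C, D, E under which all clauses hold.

Try A = True.
  then B is forced to False.
The remaining clauses are satisfied by C = True, D = True, E = True.
Every clause has at least one true literal under this assignment.

A = True, B = False, C = True, D = True, E = True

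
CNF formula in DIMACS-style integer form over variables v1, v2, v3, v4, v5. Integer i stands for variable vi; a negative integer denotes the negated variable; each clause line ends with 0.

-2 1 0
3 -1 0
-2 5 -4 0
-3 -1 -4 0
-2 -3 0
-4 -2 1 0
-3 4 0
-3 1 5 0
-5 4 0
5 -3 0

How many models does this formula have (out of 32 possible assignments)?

4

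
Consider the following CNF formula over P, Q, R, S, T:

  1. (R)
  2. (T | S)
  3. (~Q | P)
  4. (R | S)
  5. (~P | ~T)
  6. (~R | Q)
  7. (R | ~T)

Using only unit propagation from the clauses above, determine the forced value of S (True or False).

(R) stands alone — R = True.
From (~R | Q) and R = True: Q = True.
(P | ~Q) with Q = True leaves only P, so P = True.
(~P | ~T) with P = True leaves only ~T, so T = False.
(S | T): since T = False, the clause reduces to (S). S = True.

True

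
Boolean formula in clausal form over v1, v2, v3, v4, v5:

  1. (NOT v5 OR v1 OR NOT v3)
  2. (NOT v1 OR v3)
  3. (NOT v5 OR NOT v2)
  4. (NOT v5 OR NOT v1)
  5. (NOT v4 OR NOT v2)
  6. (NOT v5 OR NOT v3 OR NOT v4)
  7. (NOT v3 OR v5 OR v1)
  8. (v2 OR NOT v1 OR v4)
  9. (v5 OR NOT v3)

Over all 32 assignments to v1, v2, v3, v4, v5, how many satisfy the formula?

The models are:
  v1=F v2=F v3=F v4=F v5=F
  v1=F v2=F v3=F v4=F v5=T
  v1=F v2=F v3=F v4=T v5=F
  v1=F v2=F v3=F v4=T v5=T
  v1=F v2=T v3=F v4=F v5=F
Count: 5.

5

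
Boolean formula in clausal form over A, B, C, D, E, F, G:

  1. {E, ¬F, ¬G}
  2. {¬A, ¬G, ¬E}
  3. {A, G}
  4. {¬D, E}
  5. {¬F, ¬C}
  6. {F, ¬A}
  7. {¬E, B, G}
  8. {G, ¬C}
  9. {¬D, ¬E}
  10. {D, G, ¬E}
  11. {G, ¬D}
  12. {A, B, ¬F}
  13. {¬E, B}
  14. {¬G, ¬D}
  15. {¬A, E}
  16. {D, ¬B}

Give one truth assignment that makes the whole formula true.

A=F, B=F, C=T, D=F, E=F, F=F, G=T

Try A = False.
  then G is forced to True.
  then D is forced to False.
  then B is forced to False.
  then F is forced to False.
  then E is forced to False.
C is now unconstrained; take C = True.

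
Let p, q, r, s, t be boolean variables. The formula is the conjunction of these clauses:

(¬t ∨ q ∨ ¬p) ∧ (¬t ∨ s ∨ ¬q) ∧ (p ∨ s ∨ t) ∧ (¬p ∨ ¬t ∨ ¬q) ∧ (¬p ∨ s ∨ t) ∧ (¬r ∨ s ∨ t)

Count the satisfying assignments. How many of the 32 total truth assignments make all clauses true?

14

Case analysis on t and p:
  t=T, p=T: a clause becomes empty — 0.
  t=T, p=F: r free; 3 ways for (q,s) × 2^1 = 6.
  t=F, p=T: remaining (q,r,s) ∈ {(F,F,T); (F,T,T); (T,F,T); (T,T,T)} — 4.
  t=F, p=F: remaining (q,r,s) ∈ {(F,F,T); (F,T,T); (T,F,T); (T,T,T)} — 4.
Total: 0 + 6 + 4 + 4 = 14.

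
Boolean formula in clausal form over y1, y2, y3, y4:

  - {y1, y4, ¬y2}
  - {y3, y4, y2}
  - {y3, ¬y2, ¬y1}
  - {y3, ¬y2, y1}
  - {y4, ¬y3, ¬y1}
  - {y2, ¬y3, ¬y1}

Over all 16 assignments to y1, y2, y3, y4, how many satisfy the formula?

6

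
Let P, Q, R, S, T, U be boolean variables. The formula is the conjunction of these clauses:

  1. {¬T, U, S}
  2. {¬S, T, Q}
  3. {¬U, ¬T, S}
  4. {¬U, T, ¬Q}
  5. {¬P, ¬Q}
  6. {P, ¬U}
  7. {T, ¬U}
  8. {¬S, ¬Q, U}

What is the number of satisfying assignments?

Case analysis on U and T:
  U=T, T=T: remaining (P,Q,R,S) ∈ {(T,F,F,T); (T,F,T,T)} — 2.
  U=T, T=F: a clause becomes empty — 0.
  U=F, T=T: remaining (P,Q,R,S) ∈ {(F,F,F,T); (F,F,T,T); (T,F,F,T); (T,F,T,T)} — 4.
  U=F, T=F: R free; 3 ways for (P,Q,S) × 2^1 = 6.
Total: 2 + 0 + 4 + 6 = 12.

12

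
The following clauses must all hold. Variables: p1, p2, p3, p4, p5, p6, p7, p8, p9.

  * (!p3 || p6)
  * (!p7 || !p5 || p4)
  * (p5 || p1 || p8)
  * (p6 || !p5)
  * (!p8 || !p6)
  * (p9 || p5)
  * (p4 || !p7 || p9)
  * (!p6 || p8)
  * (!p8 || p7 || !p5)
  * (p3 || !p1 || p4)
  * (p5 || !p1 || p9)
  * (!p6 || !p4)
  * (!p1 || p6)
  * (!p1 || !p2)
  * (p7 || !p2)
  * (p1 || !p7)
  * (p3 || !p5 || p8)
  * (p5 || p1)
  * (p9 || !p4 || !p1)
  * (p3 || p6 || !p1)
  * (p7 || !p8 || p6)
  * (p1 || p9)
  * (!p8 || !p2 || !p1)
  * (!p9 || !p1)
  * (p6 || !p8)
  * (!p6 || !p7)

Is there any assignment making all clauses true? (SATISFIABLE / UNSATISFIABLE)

p1 = True:
  propagation gives p6=True, p8=False; an empty clause results — contradiction.
p1 = False:
  propagation gives p7=False, p2=False, p5=True, p6=True; an empty clause results — contradiction.
Every branch closes, so no satisfying assignment exists.

UNSATISFIABLE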